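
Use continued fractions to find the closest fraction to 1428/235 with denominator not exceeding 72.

79/13

Expand x = 1428/235 as a continued fraction with the Euclidean algorithm:
  1428 = 6*235 + 18, so a_0 = 6.
  235 = 13*18 + 1, so a_1 = 13.
  18 = 18*1 + 0, so a_2 = 18.
so x = [6; 13, 18].
Convergents (p_i = a_i*p_{i-1} + p_{i-2}, q_i = a_i*q_{i-1} + q_{i-2} with p_{-2}=0, p_{-1}=1, q_{-2}=1, q_{-1}=0), until the denominator exceeds 72:
  i=0: a_0=6, p_0 = 6*1 + 0 = 6, q_0 = 6*0 + 1 = 1.
  i=1: a_1=13, p_1 = 13*6 + 1 = 79, q_1 = 13*1 + 0 = 13.
  i=2: a_2=18, p_2 = 18*79 + 6 = 1428, q_2 = 18*13 + 1 = 235.
q_2 = 235 > 72, so the last convergent with denominator <= 72 is p_1/q_1 = 79/13.
The closest fraction with denominator <= 72 is either p_1/q_1 or the intermediate fraction (k*p_1 + p_0)/(k*q_1 + q_0) with the largest k >= 1 whose denominator stays <= 72; these approach x as k grows, and every other convergent or intermediate fraction in range is farther away.
Largest k: floor((72 - q_0)/q_1) = floor((72 - 1)/13) = 5.
That gives (5*79 + 6)/(5*13 + 1) = 401/66.
Compare the errors: |x - 79/13| = |1428*13 - 79*235|/(235*13) = 1/3055, and |x - 401/66| = |1428*66 - 401*235|/(235*66) = 13/15510.
Cross-multiplying, 1*15510 = 15510 < 39715 = 13*3055, so 1/3055 is smaller: the convergent 79/13 is closer to x than 401/66.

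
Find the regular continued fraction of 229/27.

[8; 2, 13]

Run the Euclidean algorithm on 229 and 27; the successive quotients are the partial quotients a_0, a_1, ... (each step inverts the fractional part left over by the previous one):
  229 = 8*27 + 13, so a_0 = 8.
  27 = 2*13 + 1, so a_1 = 2.
  13 = 13*1 + 0, so a_2 = 13.
The remainder reaches 0 after 3 divisions, so the expansion has 3 partial quotients, read off in order.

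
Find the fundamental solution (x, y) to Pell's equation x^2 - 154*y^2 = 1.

First expand sqrt(154) as a continued fraction. With x_i = (sqrt(154) + m_i)/d_i and (m_0, d_0) = (0, 1): a_0 = floor(sqrt(154)) = 12, since 12^2 = 144 <= 154 < 169 = 13^2.
Iterate m_{i+1} = d_i*a_i - m_i, d_{i+1} = (154 - m_{i+1}^2)/d_i, a_{i+1} = floor((a_0 + m_{i+1})/d_{i+1}):
  m_1 = 1*12 - 0 = 12, d_1 = (154 - 12^2)/1 = 10/1 = 10, a_1 = floor((12 + 12)/10) = 2.
  m_2 = 10*2 - 12 = 8, d_2 = (154 - 8^2)/10 = 90/10 = 9, a_2 = floor((12 + 8)/9) = 2.
  m_3 = 9*2 - 8 = 10, d_3 = (154 - 10^2)/9 = 54/9 = 6, a_3 = floor((12 + 10)/6) = 3.
  m_4 = 6*3 - 10 = 8, d_4 = (154 - 8^2)/6 = 90/6 = 15, a_4 = floor((12 + 8)/15) = 1.
  m_5 = 15*1 - 8 = 7, d_5 = (154 - 7^2)/15 = 105/15 = 7, a_5 = floor((12 + 7)/7) = 2.
  m_6 = 7*2 - 7 = 7, d_6 = (154 - 7^2)/7 = 105/7 = 15, a_6 = floor((12 + 7)/15) = 1.
  m_7 = 15*1 - 7 = 8, d_7 = (154 - 8^2)/15 = 90/15 = 6, a_7 = floor((12 + 8)/6) = 3.
  m_8 = 6*3 - 8 = 10, d_8 = (154 - 10^2)/6 = 54/6 = 9, a_8 = floor((12 + 10)/9) = 2.
  m_9 = 9*2 - 10 = 8, d_9 = (154 - 8^2)/9 = 90/9 = 10, a_9 = floor((12 + 8)/10) = 2.
  m_10 = 10*2 - 8 = 12, d_10 = (154 - 12^2)/10 = 10/10 = 1, a_10 = floor((12 + 12)/1) = 24.
  m_11 = 1*24 - 12 = 12, d_11 = (154 - 12^2)/1 = 10/1 = 10: (m_11, d_11) = (m_1, d_1) = (12, 10), so from here the quotients repeat a_1, ..., a_10; the period length is 10.
So sqrt(154) = [12; (2, 2, 3, 1, 2, 1, 3, 2, 2, 24)] with period length k = 10.
k is even, so the fundamental solution of x^2 - 154y^2 = 1 is (p_{k-1}, q_{k-1}) = (p_9, q_9); compute convergents through index 9.
Convergents (p_i = a_i*p_{i-1} + p_{i-2}, q_i = a_i*q_{i-1} + q_{i-2} with p_{-2}=0, p_{-1}=1, q_{-2}=1, q_{-1}=0):
  i=0: a_0=12, p_0 = 12*1 + 0 = 12, q_0 = 12*0 + 1 = 1.
  i=1: a_1=2, p_1 = 2*12 + 1 = 25, q_1 = 2*1 + 0 = 2.
  i=2: a_2=2, p_2 = 2*25 + 12 = 62, q_2 = 2*2 + 1 = 5.
  i=3: a_3=3, p_3 = 3*62 + 25 = 211, q_3 = 3*5 + 2 = 17.
  i=4: a_4=1, p_4 = 1*211 + 62 = 273, q_4 = 1*17 + 5 = 22.
  i=5: a_5=2, p_5 = 2*273 + 211 = 757, q_5 = 2*22 + 17 = 61.
  i=6: a_6=1, p_6 = 1*757 + 273 = 1030, q_6 = 1*61 + 22 = 83.
  i=7: a_7=3, p_7 = 3*1030 + 757 = 3847, q_7 = 3*83 + 61 = 310.
  i=8: a_8=2, p_8 = 2*3847 + 1030 = 8724, q_8 = 2*310 + 83 = 703.
  i=9: a_9=2, p_9 = 2*8724 + 3847 = 21295, q_9 = 2*703 + 310 = 1716.
Check: 21295^2 - 154*1716^2 = 453477025 - 453477024 = 1, so (x, y) = (21295, 1716) solves the equation, and by the theorem it is the least positive solution.

(x, y) = (21295, 1716)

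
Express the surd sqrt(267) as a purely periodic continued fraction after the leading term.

Write x_i = (sqrt(267) + m_i)/d_i with (m_0, d_0) = (0, 1). a_0 = floor(sqrt(267)) = 16, since 16^2 = 256 <= 267 < 289 = 17^2.
Iterate m_{i+1} = d_i*a_i - m_i, d_{i+1} = (267 - m_{i+1}^2)/d_i, a_{i+1} = floor((a_0 + m_{i+1})/d_{i+1}):
  m_1 = 1*16 - 0 = 16, d_1 = (267 - 16^2)/1 = 11/1 = 11, a_1 = floor((16 + 16)/11) = 2.
  m_2 = 11*2 - 16 = 6, d_2 = (267 - 6^2)/11 = 231/11 = 21, a_2 = floor((16 + 6)/21) = 1.
  m_3 = 21*1 - 6 = 15, d_3 = (267 - 15^2)/21 = 42/21 = 2, a_3 = floor((16 + 15)/2) = 15.
  m_4 = 2*15 - 15 = 15, d_4 = (267 - 15^2)/2 = 42/2 = 21, a_4 = floor((16 + 15)/21) = 1.
  m_5 = 21*1 - 15 = 6, d_5 = (267 - 6^2)/21 = 231/21 = 11, a_5 = floor((16 + 6)/11) = 2.
  m_6 = 11*2 - 6 = 16, d_6 = (267 - 16^2)/11 = 11/11 = 1, a_6 = floor((16 + 16)/1) = 32.
  m_7 = 1*32 - 16 = 16, d_7 = (267 - 16^2)/1 = 11/1 = 11: (m_7, d_7) = (m_1, d_1) = (16, 11), so from here the quotients repeat a_1, ..., a_6; the period length is 6.
Hence the expansion of sqrt(267) is a_0 = 16 followed by the repeating block 2, 1, 15, 1, 2, 32 (period 6).

[16; (2, 1, 15, 1, 2, 32)]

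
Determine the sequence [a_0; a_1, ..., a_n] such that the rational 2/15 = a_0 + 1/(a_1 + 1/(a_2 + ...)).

Run the Euclidean algorithm on 2 and 15; the successive quotients are the partial quotients a_0, a_1, ... (each step inverts the fractional part left over by the previous one):
  2 = 0*15 + 2, so a_0 = 0.
  15 = 7*2 + 1, so a_1 = 7.
  2 = 2*1 + 0, so a_2 = 2.
The remainder reaches 0 after 3 divisions, so the expansion has 3 partial quotients, read off in order.

[0; 7, 2]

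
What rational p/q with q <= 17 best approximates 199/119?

Expand x = 199/119 as a continued fraction with the Euclidean algorithm:
  199 = 1*119 + 80, so a_0 = 1.
  119 = 1*80 + 39, so a_1 = 1.
  80 = 2*39 + 2, so a_2 = 2.
  39 = 19*2 + 1, so a_3 = 19.
  2 = 2*1 + 0, so a_4 = 2.
so x = [1; 1, 2, 19, 2].
Convergents (p_i = a_i*p_{i-1} + p_{i-2}, q_i = a_i*q_{i-1} + q_{i-2} with p_{-2}=0, p_{-1}=1, q_{-2}=1, q_{-1}=0), until the denominator exceeds 17:
  i=0: a_0=1, p_0 = 1*1 + 0 = 1, q_0 = 1*0 + 1 = 1.
  i=1: a_1=1, p_1 = 1*1 + 1 = 2, q_1 = 1*1 + 0 = 1.
  i=2: a_2=2, p_2 = 2*2 + 1 = 5, q_2 = 2*1 + 1 = 3.
  i=3: a_3=19, p_3 = 19*5 + 2 = 97, q_3 = 19*3 + 1 = 58.
q_3 = 58 > 17, so the last convergent with denominator <= 17 is p_2/q_2 = 5/3.
The closest fraction with denominator <= 17 is either p_2/q_2 or the intermediate fraction (k*p_2 + p_1)/(k*q_2 + q_1) with the largest k >= 1 whose denominator stays <= 17; these approach x as k grows, and every other convergent or intermediate fraction in range is farther away.
Largest k: floor((17 - q_1)/q_2) = floor((17 - 1)/3) = 5.
That gives (5*5 + 2)/(5*3 + 1) = 27/16.
Compare the errors: |x - 5/3| = |199*3 - 5*119|/(119*3) = 2/357, and |x - 27/16| = |199*16 - 27*119|/(119*16) = 29/1904.
Cross-multiplying, 2*1904 = 3808 < 10353 = 29*357, so 2/357 is smaller: the convergent 5/3 is closer to x than 27/16.

5/3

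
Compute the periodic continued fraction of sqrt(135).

Write x_i = (sqrt(135) + m_i)/d_i with (m_0, d_0) = (0, 1). a_0 = floor(sqrt(135)) = 11, since 11^2 = 121 <= 135 < 144 = 12^2.
Iterate m_{i+1} = d_i*a_i - m_i, d_{i+1} = (135 - m_{i+1}^2)/d_i, a_{i+1} = floor((a_0 + m_{i+1})/d_{i+1}):
  m_1 = 1*11 - 0 = 11, d_1 = (135 - 11^2)/1 = 14/1 = 14, a_1 = floor((11 + 11)/14) = 1.
  m_2 = 14*1 - 11 = 3, d_2 = (135 - 3^2)/14 = 126/14 = 9, a_2 = floor((11 + 3)/9) = 1.
  m_3 = 9*1 - 3 = 6, d_3 = (135 - 6^2)/9 = 99/9 = 11, a_3 = floor((11 + 6)/11) = 1.
  m_4 = 11*1 - 6 = 5, d_4 = (135 - 5^2)/11 = 110/11 = 10, a_4 = floor((11 + 5)/10) = 1.
  m_5 = 10*1 - 5 = 5, d_5 = (135 - 5^2)/10 = 110/10 = 11, a_5 = floor((11 + 5)/11) = 1.
  m_6 = 11*1 - 5 = 6, d_6 = (135 - 6^2)/11 = 99/11 = 9, a_6 = floor((11 + 6)/9) = 1.
  m_7 = 9*1 - 6 = 3, d_7 = (135 - 3^2)/9 = 126/9 = 14, a_7 = floor((11 + 3)/14) = 1.
  m_8 = 14*1 - 3 = 11, d_8 = (135 - 11^2)/14 = 14/14 = 1, a_8 = floor((11 + 11)/1) = 22.
  m_9 = 1*22 - 11 = 11, d_9 = (135 - 11^2)/1 = 14/1 = 14: (m_9, d_9) = (m_1, d_1) = (11, 14), so from here the quotients repeat a_1, ..., a_8; the period length is 8.
Hence the expansion of sqrt(135) is a_0 = 11 followed by the repeating block 1, 1, 1, 1, 1, 1, 1, 22 (period 8).

[11; (1, 1, 1, 1, 1, 1, 1, 22)]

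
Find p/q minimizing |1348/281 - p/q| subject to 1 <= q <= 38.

Expand x = 1348/281 as a continued fraction with the Euclidean algorithm:
  1348 = 4*281 + 224, so a_0 = 4.
  281 = 1*224 + 57, so a_1 = 1.
  224 = 3*57 + 53, so a_2 = 3.
  57 = 1*53 + 4, so a_3 = 1.
  53 = 13*4 + 1, so a_4 = 13.
  4 = 4*1 + 0, so a_5 = 4.
so x = [4; 1, 3, 1, 13, 4].
Convergents (p_i = a_i*p_{i-1} + p_{i-2}, q_i = a_i*q_{i-1} + q_{i-2} with p_{-2}=0, p_{-1}=1, q_{-2}=1, q_{-1}=0), until the denominator exceeds 38:
  i=0: a_0=4, p_0 = 4*1 + 0 = 4, q_0 = 4*0 + 1 = 1.
  i=1: a_1=1, p_1 = 1*4 + 1 = 5, q_1 = 1*1 + 0 = 1.
  i=2: a_2=3, p_2 = 3*5 + 4 = 19, q_2 = 3*1 + 1 = 4.
  i=3: a_3=1, p_3 = 1*19 + 5 = 24, q_3 = 1*4 + 1 = 5.
  i=4: a_4=13, p_4 = 13*24 + 19 = 331, q_4 = 13*5 + 4 = 69.
q_4 = 69 > 38, so the last convergent with denominator <= 38 is p_3/q_3 = 24/5.
The closest fraction with denominator <= 38 is either p_3/q_3 or the intermediate fraction (k*p_3 + p_2)/(k*q_3 + q_2) with the largest k >= 1 whose denominator stays <= 38; these approach x as k grows, and every other convergent or intermediate fraction in range is farther away.
Largest k: floor((38 - q_2)/q_3) = floor((38 - 4)/5) = 6.
That gives (6*24 + 19)/(6*5 + 4) = 163/34.
Compare the errors: |x - 24/5| = |1348*5 - 24*281|/(281*5) = 4/1405, and |x - 163/34| = |1348*34 - 163*281|/(281*34) = 29/9554.
Cross-multiplying, 4*9554 = 38216 < 40745 = 29*1405, so 4/1405 is smaller: the convergent 24/5 is closer to x than 163/34.

24/5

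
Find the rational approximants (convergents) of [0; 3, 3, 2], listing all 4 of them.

Using the convergent recurrence p_i = a_i*p_{i-1} + p_{i-2}, q_i = a_i*q_{i-1} + q_{i-2} with p_{-2}=0, p_{-1}=1, q_{-2}=1, q_{-1}=0:
  i=0: a_0=0, p_0 = 0*1 + 0 = 0, q_0 = 0*0 + 1 = 1.
  i=1: a_1=3, p_1 = 3*0 + 1 = 1, q_1 = 3*1 + 0 = 3.
  i=2: a_2=3, p_2 = 3*1 + 0 = 3, q_2 = 3*3 + 1 = 10.
  i=3: a_3=2, p_3 = 2*3 + 1 = 7, q_3 = 2*10 + 3 = 23.

0/1, 1/3, 3/10, 7/23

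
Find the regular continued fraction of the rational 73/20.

Run the Euclidean algorithm on 73 and 20; the successive quotients are the partial quotients a_0, a_1, ... (each step inverts the fractional part left over by the previous one):
  73 = 3*20 + 13, so a_0 = 3.
  20 = 1*13 + 7, so a_1 = 1.
  13 = 1*7 + 6, so a_2 = 1.
  7 = 1*6 + 1, so a_3 = 1.
  6 = 6*1 + 0, so a_4 = 6.
The remainder reaches 0 after 5 divisions, so the expansion has 5 partial quotients, read off in order.

[3; 1, 1, 1, 6]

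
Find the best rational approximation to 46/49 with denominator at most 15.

14/15

Expand x = 46/49 as a continued fraction with the Euclidean algorithm:
  46 = 0*49 + 46, so a_0 = 0.
  49 = 1*46 + 3, so a_1 = 1.
  46 = 15*3 + 1, so a_2 = 15.
  3 = 3*1 + 0, so a_3 = 3.
so x = [0; 1, 15, 3].
Convergents (p_i = a_i*p_{i-1} + p_{i-2}, q_i = a_i*q_{i-1} + q_{i-2} with p_{-2}=0, p_{-1}=1, q_{-2}=1, q_{-1}=0), until the denominator exceeds 15:
  i=0: a_0=0, p_0 = 0*1 + 0 = 0, q_0 = 0*0 + 1 = 1.
  i=1: a_1=1, p_1 = 1*0 + 1 = 1, q_1 = 1*1 + 0 = 1.
  i=2: a_2=15, p_2 = 15*1 + 0 = 15, q_2 = 15*1 + 1 = 16.
q_2 = 16 > 15, so the last convergent with denominator <= 15 is p_1/q_1 = 1/1.
The closest fraction with denominator <= 15 is either p_1/q_1 or the intermediate fraction (k*p_1 + p_0)/(k*q_1 + q_0) with the largest k >= 1 whose denominator stays <= 15; these approach x as k grows, and every other convergent or intermediate fraction in range is farther away.
Largest k: floor((15 - q_0)/q_1) = floor((15 - 1)/1) = 14.
That gives (14*1 + 0)/(14*1 + 1) = 14/15.
Compare the errors: |x - 1/1| = |46*1 - 1*49|/(49*1) = 3/49, and |x - 14/15| = |46*15 - 14*49|/(49*15) = 4/735.
Cross-multiplying, 4*49 = 196 < 2205 = 3*735, so 4/735 is smaller: the intermediate fraction 14/15 is closer to x than 1/1.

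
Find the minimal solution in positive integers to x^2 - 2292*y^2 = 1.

First expand sqrt(2292) as a continued fraction. With x_i = (sqrt(2292) + m_i)/d_i and (m_0, d_0) = (0, 1): a_0 = floor(sqrt(2292)) = 47, since 47^2 = 2209 <= 2292 < 2304 = 48^2.
Iterate m_{i+1} = d_i*a_i - m_i, d_{i+1} = (2292 - m_{i+1}^2)/d_i, a_{i+1} = floor((a_0 + m_{i+1})/d_{i+1}):
  m_1 = 1*47 - 0 = 47, d_1 = (2292 - 47^2)/1 = 83/1 = 83, a_1 = floor((47 + 47)/83) = 1.
  m_2 = 83*1 - 47 = 36, d_2 = (2292 - 36^2)/83 = 996/83 = 12, a_2 = floor((47 + 36)/12) = 6.
  m_3 = 12*6 - 36 = 36, d_3 = (2292 - 36^2)/12 = 996/12 = 83, a_3 = floor((47 + 36)/83) = 1.
  m_4 = 83*1 - 36 = 47, d_4 = (2292 - 47^2)/83 = 83/83 = 1, a_4 = floor((47 + 47)/1) = 94.
  m_5 = 1*94 - 47 = 47, d_5 = (2292 - 47^2)/1 = 83/1 = 83: (m_5, d_5) = (m_1, d_1) = (47, 83), so from here the quotients repeat a_1, ..., a_4; the period length is 4.
So sqrt(2292) = [47; (1, 6, 1, 94)] with period length k = 4.
k is even, so the fundamental solution of x^2 - 2292y^2 = 1 is (p_{k-1}, q_{k-1}) = (p_3, q_3); compute convergents through index 3.
Convergents (p_i = a_i*p_{i-1} + p_{i-2}, q_i = a_i*q_{i-1} + q_{i-2} with p_{-2}=0, p_{-1}=1, q_{-2}=1, q_{-1}=0):
  i=0: a_0=47, p_0 = 47*1 + 0 = 47, q_0 = 47*0 + 1 = 1.
  i=1: a_1=1, p_1 = 1*47 + 1 = 48, q_1 = 1*1 + 0 = 1.
  i=2: a_2=6, p_2 = 6*48 + 47 = 335, q_2 = 6*1 + 1 = 7.
  i=3: a_3=1, p_3 = 1*335 + 48 = 383, q_3 = 1*7 + 1 = 8.
Check: 383^2 - 2292*8^2 = 146689 - 146688 = 1, so (x, y) = (383, 8) solves the equation, and by the theorem it is the least positive solution.

(x, y) = (383, 8)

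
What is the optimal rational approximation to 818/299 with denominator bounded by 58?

145/53

Expand x = 818/299 as a continued fraction with the Euclidean algorithm:
  818 = 2*299 + 220, so a_0 = 2.
  299 = 1*220 + 79, so a_1 = 1.
  220 = 2*79 + 62, so a_2 = 2.
  79 = 1*62 + 17, so a_3 = 1.
  62 = 3*17 + 11, so a_4 = 3.
  17 = 1*11 + 6, so a_5 = 1.
  11 = 1*6 + 5, so a_6 = 1.
  6 = 1*5 + 1, so a_7 = 1.
  5 = 5*1 + 0, so a_8 = 5.
so x = [2; 1, 2, 1, 3, 1, 1, 1, 5].
Convergents (p_i = a_i*p_{i-1} + p_{i-2}, q_i = a_i*q_{i-1} + q_{i-2} with p_{-2}=0, p_{-1}=1, q_{-2}=1, q_{-1}=0), until the denominator exceeds 58:
  i=0: a_0=2, p_0 = 2*1 + 0 = 2, q_0 = 2*0 + 1 = 1.
  i=1: a_1=1, p_1 = 1*2 + 1 = 3, q_1 = 1*1 + 0 = 1.
  i=2: a_2=2, p_2 = 2*3 + 2 = 8, q_2 = 2*1 + 1 = 3.
  i=3: a_3=1, p_3 = 1*8 + 3 = 11, q_3 = 1*3 + 1 = 4.
  i=4: a_4=3, p_4 = 3*11 + 8 = 41, q_4 = 3*4 + 3 = 15.
  i=5: a_5=1, p_5 = 1*41 + 11 = 52, q_5 = 1*15 + 4 = 19.
  i=6: a_6=1, p_6 = 1*52 + 41 = 93, q_6 = 1*19 + 15 = 34.
  i=7: a_7=1, p_7 = 1*93 + 52 = 145, q_7 = 1*34 + 19 = 53.
  i=8: a_8=5, p_8 = 5*145 + 93 = 818, q_8 = 5*53 + 34 = 299.
q_8 = 299 > 58, so the last convergent with denominator <= 58 is p_7/q_7 = 145/53.
The closest fraction with denominator <= 58 is either p_7/q_7 or the intermediate fraction (k*p_7 + p_6)/(k*q_7 + q_6) with the largest k >= 1 whose denominator stays <= 58; these approach x as k grows, and every other convergent or intermediate fraction in range is farther away.
Largest k: floor((58 - q_6)/q_7) = floor((58 - 34)/53) = 0.
Since k = 0, no intermediate fraction beyond p_7/q_7 has denominator <= 58, so the convergent 145/53 is the closest (its error is |818*53 - 145*299|/(299*53) = 1/15847).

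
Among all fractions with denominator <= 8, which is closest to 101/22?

23/5

Expand x = 101/22 as a continued fraction with the Euclidean algorithm:
  101 = 4*22 + 13, so a_0 = 4.
  22 = 1*13 + 9, so a_1 = 1.
  13 = 1*9 + 4, so a_2 = 1.
  9 = 2*4 + 1, so a_3 = 2.
  4 = 4*1 + 0, so a_4 = 4.
so x = [4; 1, 1, 2, 4].
Convergents (p_i = a_i*p_{i-1} + p_{i-2}, q_i = a_i*q_{i-1} + q_{i-2} with p_{-2}=0, p_{-1}=1, q_{-2}=1, q_{-1}=0), until the denominator exceeds 8:
  i=0: a_0=4, p_0 = 4*1 + 0 = 4, q_0 = 4*0 + 1 = 1.
  i=1: a_1=1, p_1 = 1*4 + 1 = 5, q_1 = 1*1 + 0 = 1.
  i=2: a_2=1, p_2 = 1*5 + 4 = 9, q_2 = 1*1 + 1 = 2.
  i=3: a_3=2, p_3 = 2*9 + 5 = 23, q_3 = 2*2 + 1 = 5.
  i=4: a_4=4, p_4 = 4*23 + 9 = 101, q_4 = 4*5 + 2 = 22.
q_4 = 22 > 8, so the last convergent with denominator <= 8 is p_3/q_3 = 23/5.
The closest fraction with denominator <= 8 is either p_3/q_3 or the intermediate fraction (k*p_3 + p_2)/(k*q_3 + q_2) with the largest k >= 1 whose denominator stays <= 8; these approach x as k grows, and every other convergent or intermediate fraction in range is farther away.
Largest k: floor((8 - q_2)/q_3) = floor((8 - 2)/5) = 1.
That gives (1*23 + 9)/(1*5 + 2) = 32/7.
Compare the errors: |x - 23/5| = |101*5 - 23*22|/(22*5) = 1/110, and |x - 32/7| = |101*7 - 32*22|/(22*7) = 3/154.
Cross-multiplying, 1*154 = 154 < 330 = 3*110, so 1/110 is smaller: the convergent 23/5 is closer to x than 32/7.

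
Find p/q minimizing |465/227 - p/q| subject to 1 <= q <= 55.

84/41

Expand x = 465/227 as a continued fraction with the Euclidean algorithm:
  465 = 2*227 + 11, so a_0 = 2.
  227 = 20*11 + 7, so a_1 = 20.
  11 = 1*7 + 4, so a_2 = 1.
  7 = 1*4 + 3, so a_3 = 1.
  4 = 1*3 + 1, so a_4 = 1.
  3 = 3*1 + 0, so a_5 = 3.
so x = [2; 20, 1, 1, 1, 3].
Convergents (p_i = a_i*p_{i-1} + p_{i-2}, q_i = a_i*q_{i-1} + q_{i-2} with p_{-2}=0, p_{-1}=1, q_{-2}=1, q_{-1}=0), until the denominator exceeds 55:
  i=0: a_0=2, p_0 = 2*1 + 0 = 2, q_0 = 2*0 + 1 = 1.
  i=1: a_1=20, p_1 = 20*2 + 1 = 41, q_1 = 20*1 + 0 = 20.
  i=2: a_2=1, p_2 = 1*41 + 2 = 43, q_2 = 1*20 + 1 = 21.
  i=3: a_3=1, p_3 = 1*43 + 41 = 84, q_3 = 1*21 + 20 = 41.
  i=4: a_4=1, p_4 = 1*84 + 43 = 127, q_4 = 1*41 + 21 = 62.
q_4 = 62 > 55, so the last convergent with denominator <= 55 is p_3/q_3 = 84/41.
The closest fraction with denominator <= 55 is either p_3/q_3 or the intermediate fraction (k*p_3 + p_2)/(k*q_3 + q_2) with the largest k >= 1 whose denominator stays <= 55; these approach x as k grows, and every other convergent or intermediate fraction in range is farther away.
Largest k: floor((55 - q_2)/q_3) = floor((55 - 21)/41) = 0.
Since k = 0, no intermediate fraction beyond p_3/q_3 has denominator <= 55, so the convergent 84/41 is the closest (its error is |465*41 - 84*227|/(227*41) = 3/9307).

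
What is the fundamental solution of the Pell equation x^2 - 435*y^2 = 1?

(x, y) = (146, 7)

First expand sqrt(435) as a continued fraction. With x_i = (sqrt(435) + m_i)/d_i and (m_0, d_0) = (0, 1): a_0 = floor(sqrt(435)) = 20, since 20^2 = 400 <= 435 < 441 = 21^2.
Iterate m_{i+1} = d_i*a_i - m_i, d_{i+1} = (435 - m_{i+1}^2)/d_i, a_{i+1} = floor((a_0 + m_{i+1})/d_{i+1}):
  m_1 = 1*20 - 0 = 20, d_1 = (435 - 20^2)/1 = 35/1 = 35, a_1 = floor((20 + 20)/35) = 1.
  m_2 = 35*1 - 20 = 15, d_2 = (435 - 15^2)/35 = 210/35 = 6, a_2 = floor((20 + 15)/6) = 5.
  m_3 = 6*5 - 15 = 15, d_3 = (435 - 15^2)/6 = 210/6 = 35, a_3 = floor((20 + 15)/35) = 1.
  m_4 = 35*1 - 15 = 20, d_4 = (435 - 20^2)/35 = 35/35 = 1, a_4 = floor((20 + 20)/1) = 40.
  m_5 = 1*40 - 20 = 20, d_5 = (435 - 20^2)/1 = 35/1 = 35: (m_5, d_5) = (m_1, d_1) = (20, 35), so from here the quotients repeat a_1, ..., a_4; the period length is 4.
So sqrt(435) = [20; (1, 5, 1, 40)] with period length k = 4.
k is even, so the fundamental solution of x^2 - 435y^2 = 1 is (p_{k-1}, q_{k-1}) = (p_3, q_3); compute convergents through index 3.
Convergents (p_i = a_i*p_{i-1} + p_{i-2}, q_i = a_i*q_{i-1} + q_{i-2} with p_{-2}=0, p_{-1}=1, q_{-2}=1, q_{-1}=0):
  i=0: a_0=20, p_0 = 20*1 + 0 = 20, q_0 = 20*0 + 1 = 1.
  i=1: a_1=1, p_1 = 1*20 + 1 = 21, q_1 = 1*1 + 0 = 1.
  i=2: a_2=5, p_2 = 5*21 + 20 = 125, q_2 = 5*1 + 1 = 6.
  i=3: a_3=1, p_3 = 1*125 + 21 = 146, q_3 = 1*6 + 1 = 7.
Check: 146^2 - 435*7^2 = 21316 - 21315 = 1, so (x, y) = (146, 7) solves the equation, and by the theorem it is the least positive solution.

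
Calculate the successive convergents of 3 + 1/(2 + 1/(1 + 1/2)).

3/1, 7/2, 10/3, 27/8

Using the convergent recurrence p_i = a_i*p_{i-1} + p_{i-2}, q_i = a_i*q_{i-1} + q_{i-2} with p_{-2}=0, p_{-1}=1, q_{-2}=1, q_{-1}=0:
  i=0: a_0=3, p_0 = 3*1 + 0 = 3, q_0 = 3*0 + 1 = 1.
  i=1: a_1=2, p_1 = 2*3 + 1 = 7, q_1 = 2*1 + 0 = 2.
  i=2: a_2=1, p_2 = 1*7 + 3 = 10, q_2 = 1*2 + 1 = 3.
  i=3: a_3=2, p_3 = 2*10 + 7 = 27, q_3 = 2*3 + 2 = 8.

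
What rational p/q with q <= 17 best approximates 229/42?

Expand x = 229/42 as a continued fraction with the Euclidean algorithm:
  229 = 5*42 + 19, so a_0 = 5.
  42 = 2*19 + 4, so a_1 = 2.
  19 = 4*4 + 3, so a_2 = 4.
  4 = 1*3 + 1, so a_3 = 1.
  3 = 3*1 + 0, so a_4 = 3.
so x = [5; 2, 4, 1, 3].
Convergents (p_i = a_i*p_{i-1} + p_{i-2}, q_i = a_i*q_{i-1} + q_{i-2} with p_{-2}=0, p_{-1}=1, q_{-2}=1, q_{-1}=0), until the denominator exceeds 17:
  i=0: a_0=5, p_0 = 5*1 + 0 = 5, q_0 = 5*0 + 1 = 1.
  i=1: a_1=2, p_1 = 2*5 + 1 = 11, q_1 = 2*1 + 0 = 2.
  i=2: a_2=4, p_2 = 4*11 + 5 = 49, q_2 = 4*2 + 1 = 9.
  i=3: a_3=1, p_3 = 1*49 + 11 = 60, q_3 = 1*9 + 2 = 11.
  i=4: a_4=3, p_4 = 3*60 + 49 = 229, q_4 = 3*11 + 9 = 42.
q_4 = 42 > 17, so the last convergent with denominator <= 17 is p_3/q_3 = 60/11.
The closest fraction with denominator <= 17 is either p_3/q_3 or the intermediate fraction (k*p_3 + p_2)/(k*q_3 + q_2) with the largest k >= 1 whose denominator stays <= 17; these approach x as k grows, and every other convergent or intermediate fraction in range is farther away.
Largest k: floor((17 - q_2)/q_3) = floor((17 - 9)/11) = 0.
Since k = 0, no intermediate fraction beyond p_3/q_3 has denominator <= 17, so the convergent 60/11 is the closest (its error is |229*11 - 60*42|/(42*11) = 1/462).

60/11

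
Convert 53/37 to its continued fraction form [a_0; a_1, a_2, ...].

Run the Euclidean algorithm on 53 and 37; the successive quotients are the partial quotients a_0, a_1, ... (each step inverts the fractional part left over by the previous one):
  53 = 1*37 + 16, so a_0 = 1.
  37 = 2*16 + 5, so a_1 = 2.
  16 = 3*5 + 1, so a_2 = 3.
  5 = 5*1 + 0, so a_3 = 5.
The remainder reaches 0 after 4 divisions, so the expansion has 4 partial quotients, read off in order.

[1; 2, 3, 5]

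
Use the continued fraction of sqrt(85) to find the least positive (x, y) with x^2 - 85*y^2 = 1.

(x, y) = (285769, 30996)

First expand sqrt(85) as a continued fraction. With x_i = (sqrt(85) + m_i)/d_i and (m_0, d_0) = (0, 1): a_0 = floor(sqrt(85)) = 9, since 9^2 = 81 <= 85 < 100 = 10^2.
Iterate m_{i+1} = d_i*a_i - m_i, d_{i+1} = (85 - m_{i+1}^2)/d_i, a_{i+1} = floor((a_0 + m_{i+1})/d_{i+1}):
  m_1 = 1*9 - 0 = 9, d_1 = (85 - 9^2)/1 = 4/1 = 4, a_1 = floor((9 + 9)/4) = 4.
  m_2 = 4*4 - 9 = 7, d_2 = (85 - 7^2)/4 = 36/4 = 9, a_2 = floor((9 + 7)/9) = 1.
  m_3 = 9*1 - 7 = 2, d_3 = (85 - 2^2)/9 = 81/9 = 9, a_3 = floor((9 + 2)/9) = 1.
  m_4 = 9*1 - 2 = 7, d_4 = (85 - 7^2)/9 = 36/9 = 4, a_4 = floor((9 + 7)/4) = 4.
  m_5 = 4*4 - 7 = 9, d_5 = (85 - 9^2)/4 = 4/4 = 1, a_5 = floor((9 + 9)/1) = 18.
  m_6 = 1*18 - 9 = 9, d_6 = (85 - 9^2)/1 = 4/1 = 4: (m_6, d_6) = (m_1, d_1) = (9, 4), so from here the quotients repeat a_1, ..., a_5; the period length is 5.
So sqrt(85) = [9; (4, 1, 1, 4, 18)] with period length k = 5.
k is odd, so (p_{k-1}, q_{k-1}) only solves x^2 - 85y^2 = -1 and the fundamental solution of x^2 - 85y^2 = 1 is (p_{2k-1}, q_{2k-1}) = (p_9, q_9); compute convergents through index 9, running through the period twice.
Convergents (p_i = a_i*p_{i-1} + p_{i-2}, q_i = a_i*q_{i-1} + q_{i-2} with p_{-2}=0, p_{-1}=1, q_{-2}=1, q_{-1}=0):
  i=0: a_0=9, p_0 = 9*1 + 0 = 9, q_0 = 9*0 + 1 = 1.
  i=1: a_1=4, p_1 = 4*9 + 1 = 37, q_1 = 4*1 + 0 = 4.
  i=2: a_2=1, p_2 = 1*37 + 9 = 46, q_2 = 1*4 + 1 = 5.
  i=3: a_3=1, p_3 = 1*46 + 37 = 83, q_3 = 1*5 + 4 = 9.
  i=4: a_4=4, p_4 = 4*83 + 46 = 378, q_4 = 4*9 + 5 = 41.
  i=5: a_5=18, p_5 = 18*378 + 83 = 6887, q_5 = 18*41 + 9 = 747.
  i=6: a_6=4, p_6 = 4*6887 + 378 = 27926, q_6 = 4*747 + 41 = 3029.
  i=7: a_7=1, p_7 = 1*27926 + 6887 = 34813, q_7 = 1*3029 + 747 = 3776.
  i=8: a_8=1, p_8 = 1*34813 + 27926 = 62739, q_8 = 1*3776 + 3029 = 6805.
  i=9: a_9=4, p_9 = 4*62739 + 34813 = 285769, q_9 = 4*6805 + 3776 = 30996.
Indeed p_4^2 - 85*q_4^2 = 142884 - 142885 = -1, not +1.
Check: 285769^2 - 85*30996^2 = 81663921361 - 81663921360 = 1, so (x, y) = (285769, 30996) solves the equation, and by the theorem it is the least positive solution.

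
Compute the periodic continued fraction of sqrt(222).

[14; (1, 8, 1, 28)]

Write x_i = (sqrt(222) + m_i)/d_i with (m_0, d_0) = (0, 1). a_0 = floor(sqrt(222)) = 14, since 14^2 = 196 <= 222 < 225 = 15^2.
Iterate m_{i+1} = d_i*a_i - m_i, d_{i+1} = (222 - m_{i+1}^2)/d_i, a_{i+1} = floor((a_0 + m_{i+1})/d_{i+1}):
  m_1 = 1*14 - 0 = 14, d_1 = (222 - 14^2)/1 = 26/1 = 26, a_1 = floor((14 + 14)/26) = 1.
  m_2 = 26*1 - 14 = 12, d_2 = (222 - 12^2)/26 = 78/26 = 3, a_2 = floor((14 + 12)/3) = 8.
  m_3 = 3*8 - 12 = 12, d_3 = (222 - 12^2)/3 = 78/3 = 26, a_3 = floor((14 + 12)/26) = 1.
  m_4 = 26*1 - 12 = 14, d_4 = (222 - 14^2)/26 = 26/26 = 1, a_4 = floor((14 + 14)/1) = 28.
  m_5 = 1*28 - 14 = 14, d_5 = (222 - 14^2)/1 = 26/1 = 26: (m_5, d_5) = (m_1, d_1) = (14, 26), so from here the quotients repeat a_1, ..., a_4; the period length is 4.
Hence the expansion of sqrt(222) is a_0 = 14 followed by the repeating block 1, 8, 1, 28 (period 4).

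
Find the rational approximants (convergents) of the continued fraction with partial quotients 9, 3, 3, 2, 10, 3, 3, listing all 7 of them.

Using the convergent recurrence p_i = a_i*p_{i-1} + p_{i-2}, q_i = a_i*q_{i-1} + q_{i-2} with p_{-2}=0, p_{-1}=1, q_{-2}=1, q_{-1}=0:
  i=0: a_0=9, p_0 = 9*1 + 0 = 9, q_0 = 9*0 + 1 = 1.
  i=1: a_1=3, p_1 = 3*9 + 1 = 28, q_1 = 3*1 + 0 = 3.
  i=2: a_2=3, p_2 = 3*28 + 9 = 93, q_2 = 3*3 + 1 = 10.
  i=3: a_3=2, p_3 = 2*93 + 28 = 214, q_3 = 2*10 + 3 = 23.
  i=4: a_4=10, p_4 = 10*214 + 93 = 2233, q_4 = 10*23 + 10 = 240.
  i=5: a_5=3, p_5 = 3*2233 + 214 = 6913, q_5 = 3*240 + 23 = 743.
  i=6: a_6=3, p_6 = 3*6913 + 2233 = 22972, q_6 = 3*743 + 240 = 2469.

9/1, 28/3, 93/10, 214/23, 2233/240, 6913/743, 22972/2469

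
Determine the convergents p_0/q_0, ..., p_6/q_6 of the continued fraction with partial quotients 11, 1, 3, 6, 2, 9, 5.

Using the convergent recurrence p_i = a_i*p_{i-1} + p_{i-2}, q_i = a_i*q_{i-1} + q_{i-2} with p_{-2}=0, p_{-1}=1, q_{-2}=1, q_{-1}=0:
  i=0: a_0=11, p_0 = 11*1 + 0 = 11, q_0 = 11*0 + 1 = 1.
  i=1: a_1=1, p_1 = 1*11 + 1 = 12, q_1 = 1*1 + 0 = 1.
  i=2: a_2=3, p_2 = 3*12 + 11 = 47, q_2 = 3*1 + 1 = 4.
  i=3: a_3=6, p_3 = 6*47 + 12 = 294, q_3 = 6*4 + 1 = 25.
  i=4: a_4=2, p_4 = 2*294 + 47 = 635, q_4 = 2*25 + 4 = 54.
  i=5: a_5=9, p_5 = 9*635 + 294 = 6009, q_5 = 9*54 + 25 = 511.
  i=6: a_6=5, p_6 = 5*6009 + 635 = 30680, q_6 = 5*511 + 54 = 2609.

11/1, 12/1, 47/4, 294/25, 635/54, 6009/511, 30680/2609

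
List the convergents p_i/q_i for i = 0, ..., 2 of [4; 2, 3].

Using the convergent recurrence p_i = a_i*p_{i-1} + p_{i-2}, q_i = a_i*q_{i-1} + q_{i-2} with p_{-2}=0, p_{-1}=1, q_{-2}=1, q_{-1}=0:
  i=0: a_0=4, p_0 = 4*1 + 0 = 4, q_0 = 4*0 + 1 = 1.
  i=1: a_1=2, p_1 = 2*4 + 1 = 9, q_1 = 2*1 + 0 = 2.
  i=2: a_2=3, p_2 = 3*9 + 4 = 31, q_2 = 3*2 + 1 = 7.

4/1, 9/2, 31/7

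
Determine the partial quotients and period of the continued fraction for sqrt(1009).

Write x_i = (sqrt(1009) + m_i)/d_i with (m_0, d_0) = (0, 1). a_0 = floor(sqrt(1009)) = 31, since 31^2 = 961 <= 1009 < 1024 = 32^2.
Iterate m_{i+1} = d_i*a_i - m_i, d_{i+1} = (1009 - m_{i+1}^2)/d_i, a_{i+1} = floor((a_0 + m_{i+1})/d_{i+1}):
  m_1 = 1*31 - 0 = 31, d_1 = (1009 - 31^2)/1 = 48/1 = 48, a_1 = floor((31 + 31)/48) = 1.
  m_2 = 48*1 - 31 = 17, d_2 = (1009 - 17^2)/48 = 720/48 = 15, a_2 = floor((31 + 17)/15) = 3.
  m_3 = 15*3 - 17 = 28, d_3 = (1009 - 28^2)/15 = 225/15 = 15, a_3 = floor((31 + 28)/15) = 3.
  m_4 = 15*3 - 28 = 17, d_4 = (1009 - 17^2)/15 = 720/15 = 48, a_4 = floor((31 + 17)/48) = 1.
  m_5 = 48*1 - 17 = 31, d_5 = (1009 - 31^2)/48 = 48/48 = 1, a_5 = floor((31 + 31)/1) = 62.
  m_6 = 1*62 - 31 = 31, d_6 = (1009 - 31^2)/1 = 48/1 = 48: (m_6, d_6) = (m_1, d_1) = (31, 48), so from here the quotients repeat a_1, ..., a_5; the period length is 5.
Hence the expansion of sqrt(1009) is a_0 = 31 followed by the repeating block 1, 3, 3, 1, 62 (period 5).

[31; (1, 3, 3, 1, 62)]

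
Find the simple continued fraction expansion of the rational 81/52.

[1; 1, 1, 3, 1, 5]

Run the Euclidean algorithm on 81 and 52; the successive quotients are the partial quotients a_0, a_1, ... (each step inverts the fractional part left over by the previous one):
  81 = 1*52 + 29, so a_0 = 1.
  52 = 1*29 + 23, so a_1 = 1.
  29 = 1*23 + 6, so a_2 = 1.
  23 = 3*6 + 5, so a_3 = 3.
  6 = 1*5 + 1, so a_4 = 1.
  5 = 5*1 + 0, so a_5 = 5.
The remainder reaches 0 after 6 divisions, so the expansion has 6 partial quotients, read off in order.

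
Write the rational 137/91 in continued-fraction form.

[1; 1, 1, 45]

Run the Euclidean algorithm on 137 and 91; the successive quotients are the partial quotients a_0, a_1, ... (each step inverts the fractional part left over by the previous one):
  137 = 1*91 + 46, so a_0 = 1.
  91 = 1*46 + 45, so a_1 = 1.
  46 = 1*45 + 1, so a_2 = 1.
  45 = 45*1 + 0, so a_3 = 45.
The remainder reaches 0 after 4 divisions, so the expansion has 4 partial quotients, read off in order.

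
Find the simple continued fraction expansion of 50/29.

[1; 1, 2, 1, 1, 1, 2]

Run the Euclidean algorithm on 50 and 29; the successive quotients are the partial quotients a_0, a_1, ... (each step inverts the fractional part left over by the previous one):
  50 = 1*29 + 21, so a_0 = 1.
  29 = 1*21 + 8, so a_1 = 1.
  21 = 2*8 + 5, so a_2 = 2.
  8 = 1*5 + 3, so a_3 = 1.
  5 = 1*3 + 2, so a_4 = 1.
  3 = 1*2 + 1, so a_5 = 1.
  2 = 2*1 + 0, so a_6 = 2.
The remainder reaches 0 after 7 divisions, so the expansion has 7 partial quotients, read off in order.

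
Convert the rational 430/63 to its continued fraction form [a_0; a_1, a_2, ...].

Run the Euclidean algorithm on 430 and 63; the successive quotients are the partial quotients a_0, a_1, ... (each step inverts the fractional part left over by the previous one):
  430 = 6*63 + 52, so a_0 = 6.
  63 = 1*52 + 11, so a_1 = 1.
  52 = 4*11 + 8, so a_2 = 4.
  11 = 1*8 + 3, so a_3 = 1.
  8 = 2*3 + 2, so a_4 = 2.
  3 = 1*2 + 1, so a_5 = 1.
  2 = 2*1 + 0, so a_6 = 2.
The remainder reaches 0 after 7 divisions, so the expansion has 7 partial quotients, read off in order.

[6; 1, 4, 1, 2, 1, 2]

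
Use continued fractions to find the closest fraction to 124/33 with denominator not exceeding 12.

15/4

Expand x = 124/33 as a continued fraction with the Euclidean algorithm:
  124 = 3*33 + 25, so a_0 = 3.
  33 = 1*25 + 8, so a_1 = 1.
  25 = 3*8 + 1, so a_2 = 3.
  8 = 8*1 + 0, so a_3 = 8.
so x = [3; 1, 3, 8].
Convergents (p_i = a_i*p_{i-1} + p_{i-2}, q_i = a_i*q_{i-1} + q_{i-2} with p_{-2}=0, p_{-1}=1, q_{-2}=1, q_{-1}=0), until the denominator exceeds 12:
  i=0: a_0=3, p_0 = 3*1 + 0 = 3, q_0 = 3*0 + 1 = 1.
  i=1: a_1=1, p_1 = 1*3 + 1 = 4, q_1 = 1*1 + 0 = 1.
  i=2: a_2=3, p_2 = 3*4 + 3 = 15, q_2 = 3*1 + 1 = 4.
  i=3: a_3=8, p_3 = 8*15 + 4 = 124, q_3 = 8*4 + 1 = 33.
q_3 = 33 > 12, so the last convergent with denominator <= 12 is p_2/q_2 = 15/4.
The closest fraction with denominator <= 12 is either p_2/q_2 or the intermediate fraction (k*p_2 + p_1)/(k*q_2 + q_1) with the largest k >= 1 whose denominator stays <= 12; these approach x as k grows, and every other convergent or intermediate fraction in range is farther away.
Largest k: floor((12 - q_1)/q_2) = floor((12 - 1)/4) = 2.
That gives (2*15 + 4)/(2*4 + 1) = 34/9.
Compare the errors: |x - 15/4| = |124*4 - 15*33|/(33*4) = 1/132, and |x - 34/9| = |124*9 - 34*33|/(33*9) = 6/297.
Cross-multiplying, 1*297 = 297 < 792 = 6*132, so 1/132 is smaller: the convergent 15/4 is closer to x than 34/9.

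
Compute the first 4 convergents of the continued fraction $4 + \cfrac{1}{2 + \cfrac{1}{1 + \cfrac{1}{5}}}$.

Using the convergent recurrence p_i = a_i*p_{i-1} + p_{i-2}, q_i = a_i*q_{i-1} + q_{i-2} with p_{-2}=0, p_{-1}=1, q_{-2}=1, q_{-1}=0:
  i=0: a_0=4, p_0 = 4*1 + 0 = 4, q_0 = 4*0 + 1 = 1.
  i=1: a_1=2, p_1 = 2*4 + 1 = 9, q_1 = 2*1 + 0 = 2.
  i=2: a_2=1, p_2 = 1*9 + 4 = 13, q_2 = 1*2 + 1 = 3.
  i=3: a_3=5, p_3 = 5*13 + 9 = 74, q_3 = 5*3 + 2 = 17.

4/1, 9/2, 13/3, 74/17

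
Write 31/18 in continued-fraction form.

[1; 1, 2, 1, 1, 2]

Run the Euclidean algorithm on 31 and 18; the successive quotients are the partial quotients a_0, a_1, ... (each step inverts the fractional part left over by the previous one):
  31 = 1*18 + 13, so a_0 = 1.
  18 = 1*13 + 5, so a_1 = 1.
  13 = 2*5 + 3, so a_2 = 2.
  5 = 1*3 + 2, so a_3 = 1.
  3 = 1*2 + 1, so a_4 = 1.
  2 = 2*1 + 0, so a_5 = 2.
The remainder reaches 0 after 6 divisions, so the expansion has 6 partial quotients, read off in order.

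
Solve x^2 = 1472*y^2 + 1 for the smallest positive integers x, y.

(x, y) = (1151, 30)

First expand sqrt(1472) as a continued fraction. With x_i = (sqrt(1472) + m_i)/d_i and (m_0, d_0) = (0, 1): a_0 = floor(sqrt(1472)) = 38, since 38^2 = 1444 <= 1472 < 1521 = 39^2.
Iterate m_{i+1} = d_i*a_i - m_i, d_{i+1} = (1472 - m_{i+1}^2)/d_i, a_{i+1} = floor((a_0 + m_{i+1})/d_{i+1}):
  m_1 = 1*38 - 0 = 38, d_1 = (1472 - 38^2)/1 = 28/1 = 28, a_1 = floor((38 + 38)/28) = 2.
  m_2 = 28*2 - 38 = 18, d_2 = (1472 - 18^2)/28 = 1148/28 = 41, a_2 = floor((38 + 18)/41) = 1.
  m_3 = 41*1 - 18 = 23, d_3 = (1472 - 23^2)/41 = 943/41 = 23, a_3 = floor((38 + 23)/23) = 2.
  m_4 = 23*2 - 23 = 23, d_4 = (1472 - 23^2)/23 = 943/23 = 41, a_4 = floor((38 + 23)/41) = 1.
  m_5 = 41*1 - 23 = 18, d_5 = (1472 - 18^2)/41 = 1148/41 = 28, a_5 = floor((38 + 18)/28) = 2.
  m_6 = 28*2 - 18 = 38, d_6 = (1472 - 38^2)/28 = 28/28 = 1, a_6 = floor((38 + 38)/1) = 76.
  m_7 = 1*76 - 38 = 38, d_7 = (1472 - 38^2)/1 = 28/1 = 28: (m_7, d_7) = (m_1, d_1) = (38, 28), so from here the quotients repeat a_1, ..., a_6; the period length is 6.
So sqrt(1472) = [38; (2, 1, 2, 1, 2, 76)] with period length k = 6.
k is even, so the fundamental solution of x^2 - 1472y^2 = 1 is (p_{k-1}, q_{k-1}) = (p_5, q_5); compute convergents through index 5.
Convergents (p_i = a_i*p_{i-1} + p_{i-2}, q_i = a_i*q_{i-1} + q_{i-2} with p_{-2}=0, p_{-1}=1, q_{-2}=1, q_{-1}=0):
  i=0: a_0=38, p_0 = 38*1 + 0 = 38, q_0 = 38*0 + 1 = 1.
  i=1: a_1=2, p_1 = 2*38 + 1 = 77, q_1 = 2*1 + 0 = 2.
  i=2: a_2=1, p_2 = 1*77 + 38 = 115, q_2 = 1*2 + 1 = 3.
  i=3: a_3=2, p_3 = 2*115 + 77 = 307, q_3 = 2*3 + 2 = 8.
  i=4: a_4=1, p_4 = 1*307 + 115 = 422, q_4 = 1*8 + 3 = 11.
  i=5: a_5=2, p_5 = 2*422 + 307 = 1151, q_5 = 2*11 + 8 = 30.
Check: 1151^2 - 1472*30^2 = 1324801 - 1324800 = 1, so (x, y) = (1151, 30) solves the equation, and by the theorem it is the least positive solution.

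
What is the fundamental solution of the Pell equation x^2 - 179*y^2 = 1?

First expand sqrt(179) as a continued fraction. With x_i = (sqrt(179) + m_i)/d_i and (m_0, d_0) = (0, 1): a_0 = floor(sqrt(179)) = 13, since 13^2 = 169 <= 179 < 196 = 14^2.
Iterate m_{i+1} = d_i*a_i - m_i, d_{i+1} = (179 - m_{i+1}^2)/d_i, a_{i+1} = floor((a_0 + m_{i+1})/d_{i+1}):
  m_1 = 1*13 - 0 = 13, d_1 = (179 - 13^2)/1 = 10/1 = 10, a_1 = floor((13 + 13)/10) = 2.
  m_2 = 10*2 - 13 = 7, d_2 = (179 - 7^2)/10 = 130/10 = 13, a_2 = floor((13 + 7)/13) = 1.
  m_3 = 13*1 - 7 = 6, d_3 = (179 - 6^2)/13 = 143/13 = 11, a_3 = floor((13 + 6)/11) = 1.
  m_4 = 11*1 - 6 = 5, d_4 = (179 - 5^2)/11 = 154/11 = 14, a_4 = floor((13 + 5)/14) = 1.
  m_5 = 14*1 - 5 = 9, d_5 = (179 - 9^2)/14 = 98/14 = 7, a_5 = floor((13 + 9)/7) = 3.
  m_6 = 7*3 - 9 = 12, d_6 = (179 - 12^2)/7 = 35/7 = 5, a_6 = floor((13 + 12)/5) = 5.
  m_7 = 5*5 - 12 = 13, d_7 = (179 - 13^2)/5 = 10/5 = 2, a_7 = floor((13 + 13)/2) = 13.
  m_8 = 2*13 - 13 = 13, d_8 = (179 - 13^2)/2 = 10/2 = 5, a_8 = floor((13 + 13)/5) = 5.
  m_9 = 5*5 - 13 = 12, d_9 = (179 - 12^2)/5 = 35/5 = 7, a_9 = floor((13 + 12)/7) = 3.
  m_10 = 7*3 - 12 = 9, d_10 = (179 - 9^2)/7 = 98/7 = 14, a_10 = floor((13 + 9)/14) = 1.
  m_11 = 14*1 - 9 = 5, d_11 = (179 - 5^2)/14 = 154/14 = 11, a_11 = floor((13 + 5)/11) = 1.
  m_12 = 11*1 - 5 = 6, d_12 = (179 - 6^2)/11 = 143/11 = 13, a_12 = floor((13 + 6)/13) = 1.
  m_13 = 13*1 - 6 = 7, d_13 = (179 - 7^2)/13 = 130/13 = 10, a_13 = floor((13 + 7)/10) = 2.
  m_14 = 10*2 - 7 = 13, d_14 = (179 - 13^2)/10 = 10/10 = 1, a_14 = floor((13 + 13)/1) = 26.
  m_15 = 1*26 - 13 = 13, d_15 = (179 - 13^2)/1 = 10/1 = 10: (m_15, d_15) = (m_1, d_1) = (13, 10), so from here the quotients repeat a_1, ..., a_14; the period length is 14.
So sqrt(179) = [13; (2, 1, 1, 1, 3, 5, 13, 5, 3, 1, 1, 1, 2, 26)] with period length k = 14.
k is even, so the fundamental solution of x^2 - 179y^2 = 1 is (p_{k-1}, q_{k-1}) = (p_13, q_13); compute convergents through index 13.
Convergents (p_i = a_i*p_{i-1} + p_{i-2}, q_i = a_i*q_{i-1} + q_{i-2} with p_{-2}=0, p_{-1}=1, q_{-2}=1, q_{-1}=0):
  i=0: a_0=13, p_0 = 13*1 + 0 = 13, q_0 = 13*0 + 1 = 1.
  i=1: a_1=2, p_1 = 2*13 + 1 = 27, q_1 = 2*1 + 0 = 2.
  i=2: a_2=1, p_2 = 1*27 + 13 = 40, q_2 = 1*2 + 1 = 3.
  i=3: a_3=1, p_3 = 1*40 + 27 = 67, q_3 = 1*3 + 2 = 5.
  i=4: a_4=1, p_4 = 1*67 + 40 = 107, q_4 = 1*5 + 3 = 8.
  i=5: a_5=3, p_5 = 3*107 + 67 = 388, q_5 = 3*8 + 5 = 29.
  i=6: a_6=5, p_6 = 5*388 + 107 = 2047, q_6 = 5*29 + 8 = 153.
  i=7: a_7=13, p_7 = 13*2047 + 388 = 26999, q_7 = 13*153 + 29 = 2018.
  i=8: a_8=5, p_8 = 5*26999 + 2047 = 137042, q_8 = 5*2018 + 153 = 10243.
  i=9: a_9=3, p_9 = 3*137042 + 26999 = 438125, q_9 = 3*10243 + 2018 = 32747.
  i=10: a_10=1, p_10 = 1*438125 + 137042 = 575167, q_10 = 1*32747 + 10243 = 42990.
  i=11: a_11=1, p_11 = 1*575167 + 438125 = 1013292, q_11 = 1*42990 + 32747 = 75737.
  i=12: a_12=1, p_12 = 1*1013292 + 575167 = 1588459, q_12 = 1*75737 + 42990 = 118727.
  i=13: a_13=2, p_13 = 2*1588459 + 1013292 = 4190210, q_13 = 2*118727 + 75737 = 313191.
Check: 4190210^2 - 179*313191^2 = 17557859844100 - 17557859844099 = 1, so (x, y) = (4190210, 313191) solves the equation, and by the theorem it is the least positive solution.

(x, y) = (4190210, 313191)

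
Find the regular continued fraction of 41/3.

[13; 1, 2]

Run the Euclidean algorithm on 41 and 3; the successive quotients are the partial quotients a_0, a_1, ... (each step inverts the fractional part left over by the previous one):
  41 = 13*3 + 2, so a_0 = 13.
  3 = 1*2 + 1, so a_1 = 1.
  2 = 2*1 + 0, so a_2 = 2.
The remainder reaches 0 after 3 divisions, so the expansion has 3 partial quotients, read off in order.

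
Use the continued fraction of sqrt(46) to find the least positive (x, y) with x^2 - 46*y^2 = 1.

(x, y) = (24335, 3588)

First expand sqrt(46) as a continued fraction. With x_i = (sqrt(46) + m_i)/d_i and (m_0, d_0) = (0, 1): a_0 = floor(sqrt(46)) = 6, since 6^2 = 36 <= 46 < 49 = 7^2.
Iterate m_{i+1} = d_i*a_i - m_i, d_{i+1} = (46 - m_{i+1}^2)/d_i, a_{i+1} = floor((a_0 + m_{i+1})/d_{i+1}):
  m_1 = 1*6 - 0 = 6, d_1 = (46 - 6^2)/1 = 10/1 = 10, a_1 = floor((6 + 6)/10) = 1.
  m_2 = 10*1 - 6 = 4, d_2 = (46 - 4^2)/10 = 30/10 = 3, a_2 = floor((6 + 4)/3) = 3.
  m_3 = 3*3 - 4 = 5, d_3 = (46 - 5^2)/3 = 21/3 = 7, a_3 = floor((6 + 5)/7) = 1.
  m_4 = 7*1 - 5 = 2, d_4 = (46 - 2^2)/7 = 42/7 = 6, a_4 = floor((6 + 2)/6) = 1.
  m_5 = 6*1 - 2 = 4, d_5 = (46 - 4^2)/6 = 30/6 = 5, a_5 = floor((6 + 4)/5) = 2.
  m_6 = 5*2 - 4 = 6, d_6 = (46 - 6^2)/5 = 10/5 = 2, a_6 = floor((6 + 6)/2) = 6.
  m_7 = 2*6 - 6 = 6, d_7 = (46 - 6^2)/2 = 10/2 = 5, a_7 = floor((6 + 6)/5) = 2.
  m_8 = 5*2 - 6 = 4, d_8 = (46 - 4^2)/5 = 30/5 = 6, a_8 = floor((6 + 4)/6) = 1.
  m_9 = 6*1 - 4 = 2, d_9 = (46 - 2^2)/6 = 42/6 = 7, a_9 = floor((6 + 2)/7) = 1.
  m_10 = 7*1 - 2 = 5, d_10 = (46 - 5^2)/7 = 21/7 = 3, a_10 = floor((6 + 5)/3) = 3.
  m_11 = 3*3 - 5 = 4, d_11 = (46 - 4^2)/3 = 30/3 = 10, a_11 = floor((6 + 4)/10) = 1.
  m_12 = 10*1 - 4 = 6, d_12 = (46 - 6^2)/10 = 10/10 = 1, a_12 = floor((6 + 6)/1) = 12.
  m_13 = 1*12 - 6 = 6, d_13 = (46 - 6^2)/1 = 10/1 = 10: (m_13, d_13) = (m_1, d_1) = (6, 10), so from here the quotients repeat a_1, ..., a_12; the period length is 12.
So sqrt(46) = [6; (1, 3, 1, 1, 2, 6, 2, 1, 1, 3, 1, 12)] with period length k = 12.
k is even, so the fundamental solution of x^2 - 46y^2 = 1 is (p_{k-1}, q_{k-1}) = (p_11, q_11); compute convergents through index 11.
Convergents (p_i = a_i*p_{i-1} + p_{i-2}, q_i = a_i*q_{i-1} + q_{i-2} with p_{-2}=0, p_{-1}=1, q_{-2}=1, q_{-1}=0):
  i=0: a_0=6, p_0 = 6*1 + 0 = 6, q_0 = 6*0 + 1 = 1.
  i=1: a_1=1, p_1 = 1*6 + 1 = 7, q_1 = 1*1 + 0 = 1.
  i=2: a_2=3, p_2 = 3*7 + 6 = 27, q_2 = 3*1 + 1 = 4.
  i=3: a_3=1, p_3 = 1*27 + 7 = 34, q_3 = 1*4 + 1 = 5.
  i=4: a_4=1, p_4 = 1*34 + 27 = 61, q_4 = 1*5 + 4 = 9.
  i=5: a_5=2, p_5 = 2*61 + 34 = 156, q_5 = 2*9 + 5 = 23.
  i=6: a_6=6, p_6 = 6*156 + 61 = 997, q_6 = 6*23 + 9 = 147.
  i=7: a_7=2, p_7 = 2*997 + 156 = 2150, q_7 = 2*147 + 23 = 317.
  i=8: a_8=1, p_8 = 1*2150 + 997 = 3147, q_8 = 1*317 + 147 = 464.
  i=9: a_9=1, p_9 = 1*3147 + 2150 = 5297, q_9 = 1*464 + 317 = 781.
  i=10: a_10=3, p_10 = 3*5297 + 3147 = 19038, q_10 = 3*781 + 464 = 2807.
  i=11: a_11=1, p_11 = 1*19038 + 5297 = 24335, q_11 = 1*2807 + 781 = 3588.
Check: 24335^2 - 46*3588^2 = 592192225 - 592192224 = 1, so (x, y) = (24335, 3588) solves the equation, and by the theorem it is the least positive solution.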